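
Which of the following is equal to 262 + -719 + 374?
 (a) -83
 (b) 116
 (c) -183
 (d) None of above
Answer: a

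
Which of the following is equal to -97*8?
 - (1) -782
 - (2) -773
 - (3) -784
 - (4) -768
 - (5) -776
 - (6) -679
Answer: 5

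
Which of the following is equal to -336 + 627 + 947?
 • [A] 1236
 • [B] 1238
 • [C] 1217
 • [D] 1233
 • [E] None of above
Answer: B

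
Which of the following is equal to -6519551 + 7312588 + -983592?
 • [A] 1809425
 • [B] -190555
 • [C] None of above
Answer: B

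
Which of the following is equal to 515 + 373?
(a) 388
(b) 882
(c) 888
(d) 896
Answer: c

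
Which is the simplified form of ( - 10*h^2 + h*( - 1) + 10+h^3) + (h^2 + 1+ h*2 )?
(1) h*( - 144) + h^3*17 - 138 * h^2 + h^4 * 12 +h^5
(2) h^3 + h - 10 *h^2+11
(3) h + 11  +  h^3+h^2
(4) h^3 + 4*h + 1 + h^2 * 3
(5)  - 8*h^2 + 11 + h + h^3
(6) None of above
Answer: 6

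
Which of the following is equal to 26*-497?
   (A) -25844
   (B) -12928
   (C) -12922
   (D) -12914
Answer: C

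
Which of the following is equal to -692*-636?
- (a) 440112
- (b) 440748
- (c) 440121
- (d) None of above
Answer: a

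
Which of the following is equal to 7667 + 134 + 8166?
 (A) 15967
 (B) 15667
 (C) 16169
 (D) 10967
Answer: A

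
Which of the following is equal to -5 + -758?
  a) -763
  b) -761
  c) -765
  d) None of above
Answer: a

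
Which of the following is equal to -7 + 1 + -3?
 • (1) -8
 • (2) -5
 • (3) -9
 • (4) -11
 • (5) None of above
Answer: 3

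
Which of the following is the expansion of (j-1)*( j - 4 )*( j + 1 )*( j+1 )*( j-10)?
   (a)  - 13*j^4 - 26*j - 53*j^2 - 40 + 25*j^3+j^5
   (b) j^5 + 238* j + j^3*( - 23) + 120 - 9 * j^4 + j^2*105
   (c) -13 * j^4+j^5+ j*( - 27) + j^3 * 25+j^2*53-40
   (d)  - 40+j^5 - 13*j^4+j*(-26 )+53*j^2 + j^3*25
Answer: d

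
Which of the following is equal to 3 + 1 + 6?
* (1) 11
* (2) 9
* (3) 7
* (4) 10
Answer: 4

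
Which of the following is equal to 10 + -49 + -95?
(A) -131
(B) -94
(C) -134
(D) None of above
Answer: C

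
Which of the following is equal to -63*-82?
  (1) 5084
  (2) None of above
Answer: 2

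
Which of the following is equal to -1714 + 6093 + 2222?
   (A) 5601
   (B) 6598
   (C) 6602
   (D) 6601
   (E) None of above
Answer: D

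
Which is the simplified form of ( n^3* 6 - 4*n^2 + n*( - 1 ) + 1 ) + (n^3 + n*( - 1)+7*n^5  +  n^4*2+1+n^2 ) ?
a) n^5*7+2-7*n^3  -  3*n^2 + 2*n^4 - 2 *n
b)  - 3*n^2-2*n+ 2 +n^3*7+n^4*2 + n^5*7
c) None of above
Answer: b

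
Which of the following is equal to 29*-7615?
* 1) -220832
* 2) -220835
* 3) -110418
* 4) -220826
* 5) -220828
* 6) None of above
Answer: 2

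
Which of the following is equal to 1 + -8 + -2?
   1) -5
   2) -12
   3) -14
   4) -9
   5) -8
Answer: 4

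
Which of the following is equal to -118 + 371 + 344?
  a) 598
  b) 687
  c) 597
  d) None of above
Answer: c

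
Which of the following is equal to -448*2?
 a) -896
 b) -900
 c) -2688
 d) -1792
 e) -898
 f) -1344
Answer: a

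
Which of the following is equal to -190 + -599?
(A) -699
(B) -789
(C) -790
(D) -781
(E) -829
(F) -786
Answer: B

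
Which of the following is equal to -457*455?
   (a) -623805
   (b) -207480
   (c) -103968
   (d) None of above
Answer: d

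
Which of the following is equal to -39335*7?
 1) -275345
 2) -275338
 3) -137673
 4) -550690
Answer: 1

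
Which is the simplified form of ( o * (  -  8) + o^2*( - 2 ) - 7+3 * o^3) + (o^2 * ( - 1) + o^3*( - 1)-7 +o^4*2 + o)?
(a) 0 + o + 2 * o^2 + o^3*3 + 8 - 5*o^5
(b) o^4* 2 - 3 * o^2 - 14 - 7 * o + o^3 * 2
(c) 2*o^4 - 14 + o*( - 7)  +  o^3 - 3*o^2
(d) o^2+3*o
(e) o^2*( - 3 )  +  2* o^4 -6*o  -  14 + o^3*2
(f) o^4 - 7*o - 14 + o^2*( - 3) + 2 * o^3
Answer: b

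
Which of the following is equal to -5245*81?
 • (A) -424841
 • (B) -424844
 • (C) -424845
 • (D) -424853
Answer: C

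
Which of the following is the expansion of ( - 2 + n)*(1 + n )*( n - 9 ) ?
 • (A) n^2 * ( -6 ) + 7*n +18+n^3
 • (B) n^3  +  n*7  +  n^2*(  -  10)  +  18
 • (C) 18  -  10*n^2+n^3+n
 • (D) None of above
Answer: B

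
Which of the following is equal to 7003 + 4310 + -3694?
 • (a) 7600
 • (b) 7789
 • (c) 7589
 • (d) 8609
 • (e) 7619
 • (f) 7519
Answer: e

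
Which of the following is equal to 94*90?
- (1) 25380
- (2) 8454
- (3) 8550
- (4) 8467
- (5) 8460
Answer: 5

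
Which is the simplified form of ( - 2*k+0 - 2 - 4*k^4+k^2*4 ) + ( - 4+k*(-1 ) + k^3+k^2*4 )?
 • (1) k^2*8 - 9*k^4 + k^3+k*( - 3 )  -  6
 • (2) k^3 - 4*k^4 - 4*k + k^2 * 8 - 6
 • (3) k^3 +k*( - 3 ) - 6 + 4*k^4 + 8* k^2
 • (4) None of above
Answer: 4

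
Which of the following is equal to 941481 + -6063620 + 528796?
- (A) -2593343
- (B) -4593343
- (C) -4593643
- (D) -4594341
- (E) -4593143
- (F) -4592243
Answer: B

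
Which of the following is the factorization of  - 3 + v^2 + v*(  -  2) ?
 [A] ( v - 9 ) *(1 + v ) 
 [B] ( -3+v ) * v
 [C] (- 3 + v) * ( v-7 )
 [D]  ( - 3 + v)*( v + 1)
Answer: D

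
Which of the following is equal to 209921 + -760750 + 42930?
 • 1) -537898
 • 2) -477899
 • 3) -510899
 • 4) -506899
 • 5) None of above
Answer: 5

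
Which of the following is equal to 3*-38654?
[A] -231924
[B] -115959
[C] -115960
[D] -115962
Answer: D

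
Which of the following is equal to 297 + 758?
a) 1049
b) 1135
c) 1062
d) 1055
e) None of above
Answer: d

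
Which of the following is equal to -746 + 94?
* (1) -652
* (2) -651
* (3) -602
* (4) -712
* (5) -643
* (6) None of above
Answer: 1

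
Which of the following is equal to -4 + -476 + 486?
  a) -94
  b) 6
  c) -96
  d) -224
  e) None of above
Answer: b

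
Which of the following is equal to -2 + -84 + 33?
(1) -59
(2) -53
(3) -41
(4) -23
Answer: 2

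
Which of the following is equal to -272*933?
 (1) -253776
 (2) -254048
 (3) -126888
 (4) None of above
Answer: 1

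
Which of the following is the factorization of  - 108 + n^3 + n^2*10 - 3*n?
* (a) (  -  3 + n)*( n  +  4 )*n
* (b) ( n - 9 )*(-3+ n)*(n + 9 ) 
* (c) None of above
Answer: c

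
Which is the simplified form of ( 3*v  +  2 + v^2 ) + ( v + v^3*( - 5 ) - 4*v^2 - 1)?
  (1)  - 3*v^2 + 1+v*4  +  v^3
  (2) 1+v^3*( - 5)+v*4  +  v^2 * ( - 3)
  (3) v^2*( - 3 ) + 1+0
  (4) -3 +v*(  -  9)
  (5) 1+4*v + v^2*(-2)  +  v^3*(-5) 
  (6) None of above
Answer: 2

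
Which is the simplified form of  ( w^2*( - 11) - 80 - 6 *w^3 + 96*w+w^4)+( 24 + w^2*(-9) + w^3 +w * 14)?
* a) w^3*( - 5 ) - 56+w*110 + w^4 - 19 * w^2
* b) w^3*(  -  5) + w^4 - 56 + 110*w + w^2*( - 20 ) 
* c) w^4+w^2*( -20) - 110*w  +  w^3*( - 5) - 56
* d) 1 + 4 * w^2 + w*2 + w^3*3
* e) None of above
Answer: b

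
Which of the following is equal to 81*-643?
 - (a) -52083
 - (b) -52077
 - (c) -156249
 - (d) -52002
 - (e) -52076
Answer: a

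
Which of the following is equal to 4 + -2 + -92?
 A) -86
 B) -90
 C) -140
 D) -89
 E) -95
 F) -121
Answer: B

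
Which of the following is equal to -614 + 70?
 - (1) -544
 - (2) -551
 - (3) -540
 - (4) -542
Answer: 1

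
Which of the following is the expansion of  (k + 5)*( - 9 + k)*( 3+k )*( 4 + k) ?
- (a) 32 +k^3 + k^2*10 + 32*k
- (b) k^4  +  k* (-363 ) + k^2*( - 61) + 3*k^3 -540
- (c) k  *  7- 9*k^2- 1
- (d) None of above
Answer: b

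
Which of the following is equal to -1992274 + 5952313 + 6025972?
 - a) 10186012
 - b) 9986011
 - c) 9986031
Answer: b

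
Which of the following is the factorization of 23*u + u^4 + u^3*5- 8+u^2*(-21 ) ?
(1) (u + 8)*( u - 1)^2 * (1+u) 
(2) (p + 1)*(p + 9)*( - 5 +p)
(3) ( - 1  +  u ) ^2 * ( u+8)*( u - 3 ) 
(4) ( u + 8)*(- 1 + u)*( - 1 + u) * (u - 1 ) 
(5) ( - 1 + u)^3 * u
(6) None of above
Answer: 4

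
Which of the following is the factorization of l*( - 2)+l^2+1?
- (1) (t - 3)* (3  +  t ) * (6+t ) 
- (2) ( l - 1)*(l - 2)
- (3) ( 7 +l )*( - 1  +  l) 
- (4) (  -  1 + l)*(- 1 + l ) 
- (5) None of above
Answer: 4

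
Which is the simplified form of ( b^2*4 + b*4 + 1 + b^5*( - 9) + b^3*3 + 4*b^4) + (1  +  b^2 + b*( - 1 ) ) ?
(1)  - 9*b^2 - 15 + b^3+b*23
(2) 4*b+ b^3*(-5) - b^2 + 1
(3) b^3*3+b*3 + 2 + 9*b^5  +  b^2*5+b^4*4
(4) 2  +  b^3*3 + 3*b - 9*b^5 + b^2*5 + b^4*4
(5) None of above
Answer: 4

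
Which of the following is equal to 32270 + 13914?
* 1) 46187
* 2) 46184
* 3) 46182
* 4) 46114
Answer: 2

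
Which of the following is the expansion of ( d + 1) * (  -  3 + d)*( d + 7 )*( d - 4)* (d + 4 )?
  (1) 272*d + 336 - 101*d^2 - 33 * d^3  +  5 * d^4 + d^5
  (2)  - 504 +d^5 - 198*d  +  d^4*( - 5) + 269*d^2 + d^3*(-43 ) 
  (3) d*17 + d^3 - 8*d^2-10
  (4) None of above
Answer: 1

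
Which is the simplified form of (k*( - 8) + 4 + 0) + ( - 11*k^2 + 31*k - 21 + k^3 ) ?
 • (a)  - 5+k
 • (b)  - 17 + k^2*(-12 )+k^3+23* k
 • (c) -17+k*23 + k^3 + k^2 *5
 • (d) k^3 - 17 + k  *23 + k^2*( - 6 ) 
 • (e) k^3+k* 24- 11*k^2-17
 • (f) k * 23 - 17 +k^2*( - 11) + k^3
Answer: f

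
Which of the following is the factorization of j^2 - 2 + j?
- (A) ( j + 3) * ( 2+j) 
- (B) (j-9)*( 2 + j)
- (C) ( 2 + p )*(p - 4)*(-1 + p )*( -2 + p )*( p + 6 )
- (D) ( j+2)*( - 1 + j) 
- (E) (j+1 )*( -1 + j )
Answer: D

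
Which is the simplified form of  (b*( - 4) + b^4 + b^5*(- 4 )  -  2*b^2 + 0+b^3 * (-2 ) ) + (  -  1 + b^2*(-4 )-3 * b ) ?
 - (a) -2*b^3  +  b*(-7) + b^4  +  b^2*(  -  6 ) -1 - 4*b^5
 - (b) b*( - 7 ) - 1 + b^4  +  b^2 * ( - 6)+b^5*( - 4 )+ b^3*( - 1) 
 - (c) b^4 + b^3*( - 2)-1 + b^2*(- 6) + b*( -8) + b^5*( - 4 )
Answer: a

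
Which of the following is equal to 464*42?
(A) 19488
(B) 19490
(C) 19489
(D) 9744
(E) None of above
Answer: A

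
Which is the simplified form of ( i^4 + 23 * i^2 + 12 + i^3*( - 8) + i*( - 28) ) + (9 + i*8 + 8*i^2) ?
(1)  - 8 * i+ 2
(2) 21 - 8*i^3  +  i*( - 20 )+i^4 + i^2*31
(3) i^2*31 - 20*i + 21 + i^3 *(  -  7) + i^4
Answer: 2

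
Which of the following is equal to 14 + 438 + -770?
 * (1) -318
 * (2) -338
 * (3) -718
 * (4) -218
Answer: 1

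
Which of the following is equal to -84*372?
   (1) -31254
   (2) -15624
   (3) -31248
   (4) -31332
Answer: 3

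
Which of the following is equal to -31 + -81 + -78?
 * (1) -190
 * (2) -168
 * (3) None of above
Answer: 1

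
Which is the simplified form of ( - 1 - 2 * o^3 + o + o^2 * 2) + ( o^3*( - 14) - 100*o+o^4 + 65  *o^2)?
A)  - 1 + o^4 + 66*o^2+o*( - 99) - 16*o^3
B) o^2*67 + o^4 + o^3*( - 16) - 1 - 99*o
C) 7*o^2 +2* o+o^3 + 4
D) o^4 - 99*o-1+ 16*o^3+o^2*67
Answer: B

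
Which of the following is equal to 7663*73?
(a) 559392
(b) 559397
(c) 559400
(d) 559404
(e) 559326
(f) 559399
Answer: f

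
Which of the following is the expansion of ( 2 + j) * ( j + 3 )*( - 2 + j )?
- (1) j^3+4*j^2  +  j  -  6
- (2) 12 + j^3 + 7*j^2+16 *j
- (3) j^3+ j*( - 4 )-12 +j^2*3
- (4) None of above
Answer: 3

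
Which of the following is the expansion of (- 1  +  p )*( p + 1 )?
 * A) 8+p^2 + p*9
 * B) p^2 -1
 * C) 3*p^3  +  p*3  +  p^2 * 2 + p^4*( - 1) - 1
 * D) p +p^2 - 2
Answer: B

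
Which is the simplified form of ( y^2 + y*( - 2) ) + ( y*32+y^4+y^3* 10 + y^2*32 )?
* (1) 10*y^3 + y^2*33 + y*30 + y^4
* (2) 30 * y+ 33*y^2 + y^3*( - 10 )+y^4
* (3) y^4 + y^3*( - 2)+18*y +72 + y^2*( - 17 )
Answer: 1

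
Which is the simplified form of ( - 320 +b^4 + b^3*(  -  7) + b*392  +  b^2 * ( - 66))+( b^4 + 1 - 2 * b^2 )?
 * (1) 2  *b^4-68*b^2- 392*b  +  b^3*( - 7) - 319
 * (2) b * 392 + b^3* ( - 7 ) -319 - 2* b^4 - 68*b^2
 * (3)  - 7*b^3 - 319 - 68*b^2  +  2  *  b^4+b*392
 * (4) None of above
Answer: 3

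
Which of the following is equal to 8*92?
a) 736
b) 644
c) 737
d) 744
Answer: a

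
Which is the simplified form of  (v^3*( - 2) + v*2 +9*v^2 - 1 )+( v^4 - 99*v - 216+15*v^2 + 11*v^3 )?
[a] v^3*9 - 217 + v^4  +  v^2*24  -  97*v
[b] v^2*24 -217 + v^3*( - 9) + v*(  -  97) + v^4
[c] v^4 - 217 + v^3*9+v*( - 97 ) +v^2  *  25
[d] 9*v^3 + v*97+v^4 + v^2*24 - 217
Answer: a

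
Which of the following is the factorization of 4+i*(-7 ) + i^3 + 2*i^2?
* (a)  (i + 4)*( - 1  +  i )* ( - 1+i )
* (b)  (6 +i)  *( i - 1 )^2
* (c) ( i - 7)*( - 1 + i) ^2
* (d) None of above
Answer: a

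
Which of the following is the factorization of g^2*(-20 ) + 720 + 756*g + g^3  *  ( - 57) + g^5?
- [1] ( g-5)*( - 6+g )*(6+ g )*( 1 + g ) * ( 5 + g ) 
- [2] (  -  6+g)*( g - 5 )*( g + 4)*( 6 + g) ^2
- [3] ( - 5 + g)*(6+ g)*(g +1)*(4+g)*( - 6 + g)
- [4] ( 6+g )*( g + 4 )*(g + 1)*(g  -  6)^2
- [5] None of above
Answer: 3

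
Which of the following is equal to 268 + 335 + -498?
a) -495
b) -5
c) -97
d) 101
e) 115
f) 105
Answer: f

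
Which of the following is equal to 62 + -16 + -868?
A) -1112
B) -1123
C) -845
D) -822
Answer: D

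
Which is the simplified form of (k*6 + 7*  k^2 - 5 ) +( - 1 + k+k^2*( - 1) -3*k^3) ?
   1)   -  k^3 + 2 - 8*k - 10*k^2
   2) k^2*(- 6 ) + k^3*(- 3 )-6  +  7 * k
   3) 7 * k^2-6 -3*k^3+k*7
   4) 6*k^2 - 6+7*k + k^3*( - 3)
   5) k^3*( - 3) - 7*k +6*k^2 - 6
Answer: 4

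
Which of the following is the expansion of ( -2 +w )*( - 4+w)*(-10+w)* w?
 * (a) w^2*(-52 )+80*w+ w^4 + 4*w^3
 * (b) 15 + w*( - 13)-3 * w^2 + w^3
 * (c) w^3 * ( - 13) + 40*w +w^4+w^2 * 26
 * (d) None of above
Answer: d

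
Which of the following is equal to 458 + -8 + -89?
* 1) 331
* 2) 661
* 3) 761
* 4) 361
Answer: 4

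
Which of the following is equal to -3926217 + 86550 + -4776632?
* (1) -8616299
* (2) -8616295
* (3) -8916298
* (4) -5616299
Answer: 1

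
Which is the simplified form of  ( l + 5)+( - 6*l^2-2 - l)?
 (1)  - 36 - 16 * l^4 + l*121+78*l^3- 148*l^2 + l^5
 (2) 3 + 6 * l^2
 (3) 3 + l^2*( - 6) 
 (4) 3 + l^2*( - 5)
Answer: 3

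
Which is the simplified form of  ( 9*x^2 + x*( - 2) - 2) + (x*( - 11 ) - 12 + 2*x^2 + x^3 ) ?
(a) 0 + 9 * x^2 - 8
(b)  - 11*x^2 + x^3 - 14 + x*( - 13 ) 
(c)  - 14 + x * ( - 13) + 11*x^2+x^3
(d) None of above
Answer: c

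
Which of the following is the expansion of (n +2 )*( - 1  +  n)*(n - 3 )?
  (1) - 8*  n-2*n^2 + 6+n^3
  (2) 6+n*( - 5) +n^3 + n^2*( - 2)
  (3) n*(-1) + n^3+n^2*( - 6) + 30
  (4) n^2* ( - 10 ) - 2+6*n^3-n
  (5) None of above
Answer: 2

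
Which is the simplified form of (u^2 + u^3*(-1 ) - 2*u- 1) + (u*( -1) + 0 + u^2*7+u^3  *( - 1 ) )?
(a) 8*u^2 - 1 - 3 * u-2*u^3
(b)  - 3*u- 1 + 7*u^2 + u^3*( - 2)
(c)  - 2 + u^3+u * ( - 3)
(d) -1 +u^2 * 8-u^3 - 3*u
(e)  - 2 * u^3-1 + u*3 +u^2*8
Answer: a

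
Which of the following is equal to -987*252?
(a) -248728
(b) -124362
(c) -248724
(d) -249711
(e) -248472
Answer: c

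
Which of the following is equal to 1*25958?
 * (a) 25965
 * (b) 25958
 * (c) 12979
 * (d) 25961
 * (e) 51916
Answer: b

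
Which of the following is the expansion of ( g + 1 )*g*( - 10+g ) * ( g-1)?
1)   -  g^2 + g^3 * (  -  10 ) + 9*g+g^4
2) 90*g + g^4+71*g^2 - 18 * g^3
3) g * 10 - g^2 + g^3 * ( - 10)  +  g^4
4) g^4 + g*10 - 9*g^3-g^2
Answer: 3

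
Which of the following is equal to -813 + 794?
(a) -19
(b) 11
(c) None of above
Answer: a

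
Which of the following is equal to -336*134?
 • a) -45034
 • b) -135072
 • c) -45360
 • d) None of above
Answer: d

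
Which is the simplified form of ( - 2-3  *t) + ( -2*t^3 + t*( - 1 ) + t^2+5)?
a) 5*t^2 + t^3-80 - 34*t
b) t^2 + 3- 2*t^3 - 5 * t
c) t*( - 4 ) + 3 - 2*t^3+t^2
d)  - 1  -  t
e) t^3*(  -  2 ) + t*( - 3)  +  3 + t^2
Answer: c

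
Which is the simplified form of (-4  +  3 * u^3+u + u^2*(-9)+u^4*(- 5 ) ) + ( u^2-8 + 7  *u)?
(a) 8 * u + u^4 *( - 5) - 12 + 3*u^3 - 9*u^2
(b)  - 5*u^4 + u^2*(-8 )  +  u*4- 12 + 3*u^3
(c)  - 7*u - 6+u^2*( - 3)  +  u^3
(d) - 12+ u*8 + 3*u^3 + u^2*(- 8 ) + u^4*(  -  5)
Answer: d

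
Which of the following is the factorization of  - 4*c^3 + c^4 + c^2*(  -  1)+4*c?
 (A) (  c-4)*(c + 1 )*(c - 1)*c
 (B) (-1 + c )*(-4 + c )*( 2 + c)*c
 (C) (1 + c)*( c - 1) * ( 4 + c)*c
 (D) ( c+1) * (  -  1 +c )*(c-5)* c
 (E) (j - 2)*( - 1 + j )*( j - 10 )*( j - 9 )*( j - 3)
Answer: A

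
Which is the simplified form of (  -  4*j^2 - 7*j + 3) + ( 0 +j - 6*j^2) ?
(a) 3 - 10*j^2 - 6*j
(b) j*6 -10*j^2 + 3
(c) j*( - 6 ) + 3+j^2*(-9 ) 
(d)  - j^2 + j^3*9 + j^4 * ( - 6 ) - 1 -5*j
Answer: a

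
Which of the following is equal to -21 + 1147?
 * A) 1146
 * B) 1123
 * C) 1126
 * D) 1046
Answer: C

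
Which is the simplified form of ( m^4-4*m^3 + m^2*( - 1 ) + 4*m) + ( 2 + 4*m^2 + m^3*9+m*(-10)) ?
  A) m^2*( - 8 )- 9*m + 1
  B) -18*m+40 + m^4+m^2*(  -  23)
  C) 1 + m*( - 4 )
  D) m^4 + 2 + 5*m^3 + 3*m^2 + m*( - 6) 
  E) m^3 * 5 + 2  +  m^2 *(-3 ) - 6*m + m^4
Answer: D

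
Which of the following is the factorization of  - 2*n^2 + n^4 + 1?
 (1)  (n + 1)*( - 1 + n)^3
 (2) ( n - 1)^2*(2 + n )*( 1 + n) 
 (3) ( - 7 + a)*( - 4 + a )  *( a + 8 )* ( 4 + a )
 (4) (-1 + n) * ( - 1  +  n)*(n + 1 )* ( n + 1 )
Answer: 4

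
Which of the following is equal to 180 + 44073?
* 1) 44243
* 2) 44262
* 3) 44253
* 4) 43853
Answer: 3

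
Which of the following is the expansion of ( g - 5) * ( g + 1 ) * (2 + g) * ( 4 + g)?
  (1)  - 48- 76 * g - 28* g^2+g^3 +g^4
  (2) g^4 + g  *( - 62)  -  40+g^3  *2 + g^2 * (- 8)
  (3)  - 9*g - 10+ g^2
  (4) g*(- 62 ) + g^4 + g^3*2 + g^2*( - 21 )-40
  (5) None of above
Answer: 4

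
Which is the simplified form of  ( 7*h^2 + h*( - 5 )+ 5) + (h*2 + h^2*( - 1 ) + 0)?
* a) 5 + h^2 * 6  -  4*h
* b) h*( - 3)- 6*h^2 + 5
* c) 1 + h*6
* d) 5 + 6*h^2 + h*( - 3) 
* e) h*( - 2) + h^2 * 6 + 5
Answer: d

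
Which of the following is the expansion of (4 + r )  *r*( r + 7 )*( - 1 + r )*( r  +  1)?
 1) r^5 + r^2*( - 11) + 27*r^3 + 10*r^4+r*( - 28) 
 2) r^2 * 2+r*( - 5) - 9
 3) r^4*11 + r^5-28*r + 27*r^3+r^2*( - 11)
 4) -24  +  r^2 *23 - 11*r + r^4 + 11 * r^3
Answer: 3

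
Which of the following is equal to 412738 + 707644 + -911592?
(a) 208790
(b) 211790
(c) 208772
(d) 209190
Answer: a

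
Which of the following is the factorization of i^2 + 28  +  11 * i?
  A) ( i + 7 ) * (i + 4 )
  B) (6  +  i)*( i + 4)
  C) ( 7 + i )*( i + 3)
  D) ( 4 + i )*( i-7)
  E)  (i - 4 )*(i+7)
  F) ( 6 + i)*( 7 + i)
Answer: A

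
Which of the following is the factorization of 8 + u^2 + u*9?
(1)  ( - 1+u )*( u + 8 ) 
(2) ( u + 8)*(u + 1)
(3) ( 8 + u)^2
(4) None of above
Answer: 2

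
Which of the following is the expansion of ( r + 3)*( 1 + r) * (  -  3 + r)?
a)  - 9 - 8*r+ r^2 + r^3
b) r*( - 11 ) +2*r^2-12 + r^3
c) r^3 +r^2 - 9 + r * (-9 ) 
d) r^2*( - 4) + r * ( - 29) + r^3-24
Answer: c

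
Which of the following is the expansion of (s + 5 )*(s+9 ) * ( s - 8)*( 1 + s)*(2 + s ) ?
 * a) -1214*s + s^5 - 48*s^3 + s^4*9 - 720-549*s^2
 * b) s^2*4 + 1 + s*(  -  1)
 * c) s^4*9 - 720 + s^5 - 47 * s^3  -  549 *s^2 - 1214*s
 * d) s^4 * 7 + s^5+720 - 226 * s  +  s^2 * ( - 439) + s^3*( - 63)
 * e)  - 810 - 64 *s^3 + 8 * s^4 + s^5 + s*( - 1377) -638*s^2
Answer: c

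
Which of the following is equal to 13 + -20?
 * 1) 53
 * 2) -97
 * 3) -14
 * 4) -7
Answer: 4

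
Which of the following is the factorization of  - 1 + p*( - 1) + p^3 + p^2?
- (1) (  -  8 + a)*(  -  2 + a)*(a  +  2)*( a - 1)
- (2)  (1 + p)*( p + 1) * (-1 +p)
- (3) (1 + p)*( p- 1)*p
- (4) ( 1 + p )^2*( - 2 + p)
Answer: 2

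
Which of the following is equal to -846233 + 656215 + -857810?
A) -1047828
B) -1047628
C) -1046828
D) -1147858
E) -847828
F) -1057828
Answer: A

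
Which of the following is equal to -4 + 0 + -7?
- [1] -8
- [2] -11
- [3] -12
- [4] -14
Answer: 2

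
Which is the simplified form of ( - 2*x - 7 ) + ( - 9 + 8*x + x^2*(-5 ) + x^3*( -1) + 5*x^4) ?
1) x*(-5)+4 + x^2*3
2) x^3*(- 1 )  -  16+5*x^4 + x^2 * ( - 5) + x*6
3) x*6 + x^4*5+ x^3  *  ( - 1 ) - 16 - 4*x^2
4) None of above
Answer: 2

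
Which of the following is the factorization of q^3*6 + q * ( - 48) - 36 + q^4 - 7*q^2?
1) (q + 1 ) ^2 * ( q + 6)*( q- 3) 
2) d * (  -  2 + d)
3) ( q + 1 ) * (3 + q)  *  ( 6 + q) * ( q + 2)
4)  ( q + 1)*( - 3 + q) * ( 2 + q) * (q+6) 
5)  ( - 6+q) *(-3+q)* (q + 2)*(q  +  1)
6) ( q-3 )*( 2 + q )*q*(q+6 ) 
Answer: 4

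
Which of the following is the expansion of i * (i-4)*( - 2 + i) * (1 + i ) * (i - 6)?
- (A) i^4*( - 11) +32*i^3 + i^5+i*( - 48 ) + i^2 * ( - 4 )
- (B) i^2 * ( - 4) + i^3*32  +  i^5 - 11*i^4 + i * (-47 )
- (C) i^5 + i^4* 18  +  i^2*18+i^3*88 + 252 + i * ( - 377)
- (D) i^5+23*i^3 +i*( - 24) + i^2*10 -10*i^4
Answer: A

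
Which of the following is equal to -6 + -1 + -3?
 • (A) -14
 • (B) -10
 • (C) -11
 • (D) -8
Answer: B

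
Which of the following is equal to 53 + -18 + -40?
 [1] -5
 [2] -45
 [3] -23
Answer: 1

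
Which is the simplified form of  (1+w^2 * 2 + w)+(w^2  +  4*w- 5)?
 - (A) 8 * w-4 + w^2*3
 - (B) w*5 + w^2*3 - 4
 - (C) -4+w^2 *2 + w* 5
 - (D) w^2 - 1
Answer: B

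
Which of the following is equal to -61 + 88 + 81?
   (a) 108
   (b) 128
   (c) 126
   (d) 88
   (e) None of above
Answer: a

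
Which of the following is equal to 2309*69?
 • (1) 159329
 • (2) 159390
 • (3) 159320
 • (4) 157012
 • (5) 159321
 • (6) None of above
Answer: 5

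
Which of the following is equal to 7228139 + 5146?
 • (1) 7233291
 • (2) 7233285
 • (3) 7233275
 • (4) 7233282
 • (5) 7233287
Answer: 2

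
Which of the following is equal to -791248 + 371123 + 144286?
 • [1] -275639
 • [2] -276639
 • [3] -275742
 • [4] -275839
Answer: 4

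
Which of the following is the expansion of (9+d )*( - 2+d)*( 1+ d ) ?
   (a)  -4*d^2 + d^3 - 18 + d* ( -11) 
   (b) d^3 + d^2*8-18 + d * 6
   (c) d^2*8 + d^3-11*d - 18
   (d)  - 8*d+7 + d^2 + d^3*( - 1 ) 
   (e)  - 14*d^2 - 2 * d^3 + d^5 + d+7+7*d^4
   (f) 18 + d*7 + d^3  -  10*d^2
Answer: c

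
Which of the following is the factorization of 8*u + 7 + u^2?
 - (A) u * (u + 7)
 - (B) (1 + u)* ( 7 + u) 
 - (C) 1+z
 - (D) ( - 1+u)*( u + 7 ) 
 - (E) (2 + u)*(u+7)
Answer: B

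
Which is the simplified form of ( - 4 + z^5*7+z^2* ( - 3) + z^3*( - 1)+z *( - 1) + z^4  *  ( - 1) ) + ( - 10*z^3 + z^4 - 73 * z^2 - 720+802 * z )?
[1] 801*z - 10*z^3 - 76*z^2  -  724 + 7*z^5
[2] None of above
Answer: 2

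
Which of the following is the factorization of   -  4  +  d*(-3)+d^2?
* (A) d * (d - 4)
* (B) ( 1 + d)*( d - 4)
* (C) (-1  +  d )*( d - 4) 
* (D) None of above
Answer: B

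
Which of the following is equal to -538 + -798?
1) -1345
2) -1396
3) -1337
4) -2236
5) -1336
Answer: 5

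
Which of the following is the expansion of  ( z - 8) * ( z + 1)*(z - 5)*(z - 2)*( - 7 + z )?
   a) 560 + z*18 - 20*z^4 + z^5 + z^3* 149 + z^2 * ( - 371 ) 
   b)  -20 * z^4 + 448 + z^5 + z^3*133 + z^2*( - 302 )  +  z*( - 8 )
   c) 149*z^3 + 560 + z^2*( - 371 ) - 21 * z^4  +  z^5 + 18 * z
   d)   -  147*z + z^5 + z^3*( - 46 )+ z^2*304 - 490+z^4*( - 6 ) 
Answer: c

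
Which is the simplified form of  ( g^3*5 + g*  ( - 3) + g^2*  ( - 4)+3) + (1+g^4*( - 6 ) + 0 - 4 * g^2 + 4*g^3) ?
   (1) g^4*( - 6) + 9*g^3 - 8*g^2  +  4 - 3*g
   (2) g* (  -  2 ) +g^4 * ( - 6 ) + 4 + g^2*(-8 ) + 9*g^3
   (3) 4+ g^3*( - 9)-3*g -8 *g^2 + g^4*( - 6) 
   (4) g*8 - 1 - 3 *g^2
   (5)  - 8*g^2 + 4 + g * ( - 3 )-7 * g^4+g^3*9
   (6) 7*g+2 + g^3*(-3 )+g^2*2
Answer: 1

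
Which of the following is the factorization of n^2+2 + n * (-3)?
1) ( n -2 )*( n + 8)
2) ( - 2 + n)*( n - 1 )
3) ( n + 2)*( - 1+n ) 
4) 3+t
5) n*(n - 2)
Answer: 2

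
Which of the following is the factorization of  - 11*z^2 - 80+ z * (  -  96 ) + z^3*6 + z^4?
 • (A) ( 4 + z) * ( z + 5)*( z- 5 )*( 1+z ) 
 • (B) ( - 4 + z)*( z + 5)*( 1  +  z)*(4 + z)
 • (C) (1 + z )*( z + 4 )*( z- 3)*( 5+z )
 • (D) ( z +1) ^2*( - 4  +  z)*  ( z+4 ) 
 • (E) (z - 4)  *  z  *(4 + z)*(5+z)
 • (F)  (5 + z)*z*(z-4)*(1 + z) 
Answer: B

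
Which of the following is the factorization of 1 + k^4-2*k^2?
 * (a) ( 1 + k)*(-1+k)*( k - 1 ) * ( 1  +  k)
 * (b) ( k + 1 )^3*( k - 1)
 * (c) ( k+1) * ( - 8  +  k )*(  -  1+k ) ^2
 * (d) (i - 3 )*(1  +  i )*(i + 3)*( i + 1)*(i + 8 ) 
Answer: a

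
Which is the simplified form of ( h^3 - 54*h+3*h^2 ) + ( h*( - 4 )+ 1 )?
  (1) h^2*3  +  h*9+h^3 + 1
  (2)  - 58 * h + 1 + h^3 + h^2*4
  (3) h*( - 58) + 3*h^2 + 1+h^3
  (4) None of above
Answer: 3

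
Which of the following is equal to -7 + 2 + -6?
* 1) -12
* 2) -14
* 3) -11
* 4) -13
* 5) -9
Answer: 3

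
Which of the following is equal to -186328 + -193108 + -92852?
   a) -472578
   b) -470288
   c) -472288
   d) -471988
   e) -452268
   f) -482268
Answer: c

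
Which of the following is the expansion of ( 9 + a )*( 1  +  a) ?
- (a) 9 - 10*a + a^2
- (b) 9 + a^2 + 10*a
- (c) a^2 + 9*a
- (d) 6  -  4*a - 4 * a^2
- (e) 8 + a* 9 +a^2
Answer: b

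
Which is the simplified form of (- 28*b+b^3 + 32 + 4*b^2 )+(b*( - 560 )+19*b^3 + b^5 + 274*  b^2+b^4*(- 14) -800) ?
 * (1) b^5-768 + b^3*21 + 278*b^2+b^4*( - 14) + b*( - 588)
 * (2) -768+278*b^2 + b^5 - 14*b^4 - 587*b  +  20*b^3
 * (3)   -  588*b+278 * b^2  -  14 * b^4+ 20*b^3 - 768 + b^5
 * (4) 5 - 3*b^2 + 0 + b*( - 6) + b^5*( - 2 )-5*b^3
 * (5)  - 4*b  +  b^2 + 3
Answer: 3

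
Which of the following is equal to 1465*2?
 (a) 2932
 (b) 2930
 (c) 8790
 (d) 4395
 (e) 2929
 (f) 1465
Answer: b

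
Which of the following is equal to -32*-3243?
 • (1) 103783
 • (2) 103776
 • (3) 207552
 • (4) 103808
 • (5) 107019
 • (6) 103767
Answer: 2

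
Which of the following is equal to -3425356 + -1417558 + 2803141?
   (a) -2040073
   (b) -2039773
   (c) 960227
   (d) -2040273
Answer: b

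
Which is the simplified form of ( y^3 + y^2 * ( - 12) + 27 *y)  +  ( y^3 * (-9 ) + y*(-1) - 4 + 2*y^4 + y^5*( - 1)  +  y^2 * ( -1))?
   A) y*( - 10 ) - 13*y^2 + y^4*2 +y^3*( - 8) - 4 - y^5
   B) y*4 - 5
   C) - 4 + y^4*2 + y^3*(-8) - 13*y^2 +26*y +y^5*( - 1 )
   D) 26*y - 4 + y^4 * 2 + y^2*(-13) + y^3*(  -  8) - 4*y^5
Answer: C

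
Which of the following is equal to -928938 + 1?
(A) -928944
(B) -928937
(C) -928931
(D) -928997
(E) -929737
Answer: B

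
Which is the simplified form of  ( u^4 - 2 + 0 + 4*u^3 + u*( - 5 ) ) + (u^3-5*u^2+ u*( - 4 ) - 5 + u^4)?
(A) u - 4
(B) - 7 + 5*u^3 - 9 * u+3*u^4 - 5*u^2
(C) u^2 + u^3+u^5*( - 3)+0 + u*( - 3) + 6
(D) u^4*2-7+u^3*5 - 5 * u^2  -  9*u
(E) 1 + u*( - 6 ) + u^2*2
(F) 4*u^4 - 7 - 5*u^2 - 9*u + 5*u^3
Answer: D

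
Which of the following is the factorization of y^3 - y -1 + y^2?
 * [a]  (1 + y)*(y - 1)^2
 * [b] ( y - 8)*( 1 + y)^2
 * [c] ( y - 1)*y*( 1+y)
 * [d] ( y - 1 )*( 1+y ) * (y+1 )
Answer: d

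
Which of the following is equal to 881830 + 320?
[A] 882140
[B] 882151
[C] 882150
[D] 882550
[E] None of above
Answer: C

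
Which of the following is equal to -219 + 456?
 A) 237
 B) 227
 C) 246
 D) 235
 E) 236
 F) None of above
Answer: A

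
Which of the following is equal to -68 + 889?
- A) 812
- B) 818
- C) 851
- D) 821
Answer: D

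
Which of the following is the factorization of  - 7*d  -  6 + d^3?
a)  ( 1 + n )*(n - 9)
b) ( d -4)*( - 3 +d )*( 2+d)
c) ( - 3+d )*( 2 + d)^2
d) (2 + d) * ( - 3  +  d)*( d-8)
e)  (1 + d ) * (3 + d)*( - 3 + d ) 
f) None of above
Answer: f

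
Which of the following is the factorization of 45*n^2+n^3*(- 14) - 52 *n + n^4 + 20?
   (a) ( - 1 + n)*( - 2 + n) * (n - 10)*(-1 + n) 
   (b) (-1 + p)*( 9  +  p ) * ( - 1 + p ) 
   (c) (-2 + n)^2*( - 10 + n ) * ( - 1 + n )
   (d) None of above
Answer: a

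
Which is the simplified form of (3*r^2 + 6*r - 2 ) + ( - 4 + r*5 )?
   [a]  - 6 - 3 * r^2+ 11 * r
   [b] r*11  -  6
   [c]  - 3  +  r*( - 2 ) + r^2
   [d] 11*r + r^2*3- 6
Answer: d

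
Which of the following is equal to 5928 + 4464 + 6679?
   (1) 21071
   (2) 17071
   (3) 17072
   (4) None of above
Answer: 2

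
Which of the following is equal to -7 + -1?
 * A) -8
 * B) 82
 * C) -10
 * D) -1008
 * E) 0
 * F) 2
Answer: A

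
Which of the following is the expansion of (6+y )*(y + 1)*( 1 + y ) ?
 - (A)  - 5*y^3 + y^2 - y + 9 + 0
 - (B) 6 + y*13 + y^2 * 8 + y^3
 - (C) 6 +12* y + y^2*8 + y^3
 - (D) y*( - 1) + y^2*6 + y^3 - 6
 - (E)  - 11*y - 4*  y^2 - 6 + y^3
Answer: B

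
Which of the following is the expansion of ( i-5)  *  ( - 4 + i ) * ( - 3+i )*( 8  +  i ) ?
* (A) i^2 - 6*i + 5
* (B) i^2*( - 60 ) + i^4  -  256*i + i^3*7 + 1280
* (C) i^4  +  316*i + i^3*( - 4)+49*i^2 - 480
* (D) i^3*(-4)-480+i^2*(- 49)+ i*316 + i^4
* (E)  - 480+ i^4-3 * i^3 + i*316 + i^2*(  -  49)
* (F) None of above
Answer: D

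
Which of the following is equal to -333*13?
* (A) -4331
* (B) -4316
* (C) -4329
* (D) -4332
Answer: C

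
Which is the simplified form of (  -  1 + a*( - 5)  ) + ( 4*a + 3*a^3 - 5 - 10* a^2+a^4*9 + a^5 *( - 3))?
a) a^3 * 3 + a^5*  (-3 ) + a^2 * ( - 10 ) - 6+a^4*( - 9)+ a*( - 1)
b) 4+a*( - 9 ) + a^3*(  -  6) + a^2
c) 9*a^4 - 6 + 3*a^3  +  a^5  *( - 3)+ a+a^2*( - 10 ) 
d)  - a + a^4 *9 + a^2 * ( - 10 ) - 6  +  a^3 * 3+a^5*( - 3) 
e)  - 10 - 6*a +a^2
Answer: d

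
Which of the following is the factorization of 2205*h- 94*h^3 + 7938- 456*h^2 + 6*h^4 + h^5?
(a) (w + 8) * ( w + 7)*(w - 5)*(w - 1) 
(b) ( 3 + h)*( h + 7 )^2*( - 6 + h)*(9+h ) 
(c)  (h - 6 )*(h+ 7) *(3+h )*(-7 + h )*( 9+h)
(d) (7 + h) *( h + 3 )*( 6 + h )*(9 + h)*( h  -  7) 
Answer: c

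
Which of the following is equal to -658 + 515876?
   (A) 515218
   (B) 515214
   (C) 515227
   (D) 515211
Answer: A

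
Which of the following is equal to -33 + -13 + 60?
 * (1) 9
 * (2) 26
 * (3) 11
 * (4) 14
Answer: 4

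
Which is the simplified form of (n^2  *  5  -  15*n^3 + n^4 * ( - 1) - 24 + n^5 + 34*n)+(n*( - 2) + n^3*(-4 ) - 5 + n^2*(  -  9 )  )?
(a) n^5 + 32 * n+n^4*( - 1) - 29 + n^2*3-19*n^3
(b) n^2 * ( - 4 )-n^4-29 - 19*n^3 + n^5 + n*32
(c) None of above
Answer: b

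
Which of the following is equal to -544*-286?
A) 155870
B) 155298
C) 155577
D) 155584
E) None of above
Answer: D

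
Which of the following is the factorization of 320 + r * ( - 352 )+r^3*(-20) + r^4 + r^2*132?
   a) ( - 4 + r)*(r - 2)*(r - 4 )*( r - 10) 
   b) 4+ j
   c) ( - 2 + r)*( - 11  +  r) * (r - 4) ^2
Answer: a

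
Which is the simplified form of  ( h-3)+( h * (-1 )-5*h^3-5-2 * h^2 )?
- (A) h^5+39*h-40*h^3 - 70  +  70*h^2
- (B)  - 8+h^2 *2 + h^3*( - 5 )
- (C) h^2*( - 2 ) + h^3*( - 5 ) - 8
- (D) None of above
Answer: C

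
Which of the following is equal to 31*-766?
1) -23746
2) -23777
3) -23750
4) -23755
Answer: 1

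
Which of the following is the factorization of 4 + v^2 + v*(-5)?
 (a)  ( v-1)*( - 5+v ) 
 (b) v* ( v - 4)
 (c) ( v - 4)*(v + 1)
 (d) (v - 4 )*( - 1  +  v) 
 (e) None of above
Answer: d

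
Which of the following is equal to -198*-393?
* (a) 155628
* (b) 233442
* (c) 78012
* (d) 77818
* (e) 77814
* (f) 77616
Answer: e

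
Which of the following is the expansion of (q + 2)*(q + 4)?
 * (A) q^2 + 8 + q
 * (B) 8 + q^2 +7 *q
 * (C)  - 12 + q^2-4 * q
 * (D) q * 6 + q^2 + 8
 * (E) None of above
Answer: D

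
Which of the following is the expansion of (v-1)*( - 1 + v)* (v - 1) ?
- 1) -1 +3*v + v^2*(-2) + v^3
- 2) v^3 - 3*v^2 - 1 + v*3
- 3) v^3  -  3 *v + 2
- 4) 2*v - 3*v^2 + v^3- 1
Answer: 2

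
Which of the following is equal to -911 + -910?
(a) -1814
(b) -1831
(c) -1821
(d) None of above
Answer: c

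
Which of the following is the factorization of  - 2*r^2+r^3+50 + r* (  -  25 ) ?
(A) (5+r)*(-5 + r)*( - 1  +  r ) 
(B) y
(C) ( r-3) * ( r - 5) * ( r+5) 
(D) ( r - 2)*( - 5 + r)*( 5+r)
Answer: D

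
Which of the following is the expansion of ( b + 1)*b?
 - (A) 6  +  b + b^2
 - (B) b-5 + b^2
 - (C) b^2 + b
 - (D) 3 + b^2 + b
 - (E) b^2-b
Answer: C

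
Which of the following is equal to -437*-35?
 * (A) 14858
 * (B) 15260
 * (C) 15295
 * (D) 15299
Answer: C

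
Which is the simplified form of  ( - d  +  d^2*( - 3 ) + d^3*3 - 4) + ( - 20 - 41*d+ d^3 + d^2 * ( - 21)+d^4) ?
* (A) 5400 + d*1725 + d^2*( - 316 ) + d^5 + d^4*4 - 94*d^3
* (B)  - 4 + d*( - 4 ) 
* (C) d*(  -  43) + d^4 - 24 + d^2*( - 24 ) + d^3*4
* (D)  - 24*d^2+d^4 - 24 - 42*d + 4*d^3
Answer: D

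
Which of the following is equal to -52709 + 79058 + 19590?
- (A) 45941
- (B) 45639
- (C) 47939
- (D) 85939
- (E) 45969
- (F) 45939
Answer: F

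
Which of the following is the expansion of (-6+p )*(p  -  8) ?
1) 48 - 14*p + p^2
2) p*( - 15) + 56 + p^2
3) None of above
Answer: 1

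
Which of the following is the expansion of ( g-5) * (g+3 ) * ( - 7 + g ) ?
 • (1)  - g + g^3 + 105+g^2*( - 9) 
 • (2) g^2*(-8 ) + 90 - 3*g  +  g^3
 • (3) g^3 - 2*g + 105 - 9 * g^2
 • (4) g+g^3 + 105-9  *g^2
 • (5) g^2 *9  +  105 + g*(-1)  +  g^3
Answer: 1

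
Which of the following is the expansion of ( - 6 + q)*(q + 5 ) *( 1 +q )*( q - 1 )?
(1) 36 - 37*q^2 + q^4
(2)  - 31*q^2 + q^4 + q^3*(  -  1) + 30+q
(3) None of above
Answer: 2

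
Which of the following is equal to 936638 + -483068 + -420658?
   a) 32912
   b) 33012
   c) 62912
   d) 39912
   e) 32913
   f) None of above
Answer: a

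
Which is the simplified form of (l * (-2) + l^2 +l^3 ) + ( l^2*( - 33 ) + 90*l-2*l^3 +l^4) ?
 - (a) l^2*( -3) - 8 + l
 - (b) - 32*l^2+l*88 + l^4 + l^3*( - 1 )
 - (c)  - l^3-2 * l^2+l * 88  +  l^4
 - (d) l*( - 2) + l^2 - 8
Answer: b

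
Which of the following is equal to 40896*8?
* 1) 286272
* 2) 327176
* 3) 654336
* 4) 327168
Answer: 4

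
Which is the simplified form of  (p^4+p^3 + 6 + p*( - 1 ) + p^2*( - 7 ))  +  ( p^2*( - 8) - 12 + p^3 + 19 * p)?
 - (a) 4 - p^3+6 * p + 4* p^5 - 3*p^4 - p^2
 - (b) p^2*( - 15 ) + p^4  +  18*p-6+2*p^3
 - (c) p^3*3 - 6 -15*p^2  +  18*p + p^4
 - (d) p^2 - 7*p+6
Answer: b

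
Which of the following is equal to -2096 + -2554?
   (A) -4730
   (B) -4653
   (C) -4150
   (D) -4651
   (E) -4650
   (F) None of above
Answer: E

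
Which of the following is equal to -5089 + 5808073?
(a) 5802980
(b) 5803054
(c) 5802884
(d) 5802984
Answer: d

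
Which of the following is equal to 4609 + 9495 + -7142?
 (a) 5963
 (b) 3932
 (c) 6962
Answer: c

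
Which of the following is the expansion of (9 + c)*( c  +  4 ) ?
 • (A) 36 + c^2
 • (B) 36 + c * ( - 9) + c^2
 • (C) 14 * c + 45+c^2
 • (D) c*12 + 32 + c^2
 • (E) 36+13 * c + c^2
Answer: E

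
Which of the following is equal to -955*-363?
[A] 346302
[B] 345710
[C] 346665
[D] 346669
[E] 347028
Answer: C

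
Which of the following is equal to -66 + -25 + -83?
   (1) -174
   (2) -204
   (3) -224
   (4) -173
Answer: 1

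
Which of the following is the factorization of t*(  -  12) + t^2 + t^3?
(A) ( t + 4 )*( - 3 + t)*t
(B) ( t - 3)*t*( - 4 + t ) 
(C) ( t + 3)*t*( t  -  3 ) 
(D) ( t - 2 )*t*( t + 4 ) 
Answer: A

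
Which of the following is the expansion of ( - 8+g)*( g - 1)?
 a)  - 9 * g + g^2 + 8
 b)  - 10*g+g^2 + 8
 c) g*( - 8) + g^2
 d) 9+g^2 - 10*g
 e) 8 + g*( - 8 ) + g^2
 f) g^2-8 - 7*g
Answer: a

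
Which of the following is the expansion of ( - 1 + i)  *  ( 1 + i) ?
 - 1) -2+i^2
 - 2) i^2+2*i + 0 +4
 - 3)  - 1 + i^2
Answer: 3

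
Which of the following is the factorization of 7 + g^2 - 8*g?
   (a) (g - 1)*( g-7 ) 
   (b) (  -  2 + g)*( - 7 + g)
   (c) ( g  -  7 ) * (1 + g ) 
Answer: a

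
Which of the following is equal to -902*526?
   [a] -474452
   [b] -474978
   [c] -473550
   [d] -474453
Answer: a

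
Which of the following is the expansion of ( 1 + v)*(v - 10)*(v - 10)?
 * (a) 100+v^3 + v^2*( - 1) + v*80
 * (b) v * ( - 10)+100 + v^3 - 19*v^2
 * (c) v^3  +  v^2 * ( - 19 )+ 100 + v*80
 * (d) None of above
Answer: c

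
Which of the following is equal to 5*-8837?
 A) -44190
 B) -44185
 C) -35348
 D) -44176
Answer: B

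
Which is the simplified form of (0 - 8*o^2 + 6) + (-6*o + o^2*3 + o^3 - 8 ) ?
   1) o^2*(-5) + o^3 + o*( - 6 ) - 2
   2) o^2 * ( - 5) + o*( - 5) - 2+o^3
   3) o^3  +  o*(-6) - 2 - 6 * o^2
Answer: 1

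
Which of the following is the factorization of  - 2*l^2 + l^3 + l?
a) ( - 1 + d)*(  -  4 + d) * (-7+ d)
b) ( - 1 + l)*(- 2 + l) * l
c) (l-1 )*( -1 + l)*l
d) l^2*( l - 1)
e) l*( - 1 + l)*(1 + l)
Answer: c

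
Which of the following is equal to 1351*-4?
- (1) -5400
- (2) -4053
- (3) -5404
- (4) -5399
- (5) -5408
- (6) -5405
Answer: 3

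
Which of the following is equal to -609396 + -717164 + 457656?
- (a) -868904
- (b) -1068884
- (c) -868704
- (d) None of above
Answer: a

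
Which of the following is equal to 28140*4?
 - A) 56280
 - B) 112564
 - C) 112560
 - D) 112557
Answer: C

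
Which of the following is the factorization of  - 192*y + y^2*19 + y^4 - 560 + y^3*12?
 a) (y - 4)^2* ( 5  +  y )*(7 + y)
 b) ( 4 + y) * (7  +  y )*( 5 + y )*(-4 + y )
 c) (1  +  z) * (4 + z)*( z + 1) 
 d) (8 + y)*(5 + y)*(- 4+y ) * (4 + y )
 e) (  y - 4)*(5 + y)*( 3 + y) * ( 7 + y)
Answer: b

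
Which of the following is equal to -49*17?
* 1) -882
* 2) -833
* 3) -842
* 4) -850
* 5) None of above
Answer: 2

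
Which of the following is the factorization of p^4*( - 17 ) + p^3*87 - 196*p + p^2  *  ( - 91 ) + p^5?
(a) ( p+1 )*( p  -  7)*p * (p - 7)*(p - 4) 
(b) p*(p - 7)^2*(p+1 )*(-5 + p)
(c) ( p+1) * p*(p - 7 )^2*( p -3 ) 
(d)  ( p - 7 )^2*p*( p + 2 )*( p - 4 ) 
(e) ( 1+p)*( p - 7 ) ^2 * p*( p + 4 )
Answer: a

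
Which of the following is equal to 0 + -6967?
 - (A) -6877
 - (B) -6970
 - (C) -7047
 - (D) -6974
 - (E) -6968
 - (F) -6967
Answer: F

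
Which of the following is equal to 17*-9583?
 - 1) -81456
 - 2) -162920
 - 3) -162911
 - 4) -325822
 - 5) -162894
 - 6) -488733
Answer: 3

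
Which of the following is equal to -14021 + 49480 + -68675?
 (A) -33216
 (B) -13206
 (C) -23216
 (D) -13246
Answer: A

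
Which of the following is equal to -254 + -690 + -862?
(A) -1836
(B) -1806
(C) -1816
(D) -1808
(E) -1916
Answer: B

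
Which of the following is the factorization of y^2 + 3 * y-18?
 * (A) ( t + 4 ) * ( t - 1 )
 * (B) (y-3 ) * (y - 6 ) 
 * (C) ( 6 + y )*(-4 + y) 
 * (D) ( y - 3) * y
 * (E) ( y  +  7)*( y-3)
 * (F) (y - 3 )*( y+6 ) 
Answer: F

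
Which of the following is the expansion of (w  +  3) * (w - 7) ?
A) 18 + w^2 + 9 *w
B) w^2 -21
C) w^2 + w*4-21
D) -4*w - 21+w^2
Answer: D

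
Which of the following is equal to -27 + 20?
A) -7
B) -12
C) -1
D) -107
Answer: A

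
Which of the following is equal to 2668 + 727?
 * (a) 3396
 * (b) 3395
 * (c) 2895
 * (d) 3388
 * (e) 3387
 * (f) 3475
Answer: b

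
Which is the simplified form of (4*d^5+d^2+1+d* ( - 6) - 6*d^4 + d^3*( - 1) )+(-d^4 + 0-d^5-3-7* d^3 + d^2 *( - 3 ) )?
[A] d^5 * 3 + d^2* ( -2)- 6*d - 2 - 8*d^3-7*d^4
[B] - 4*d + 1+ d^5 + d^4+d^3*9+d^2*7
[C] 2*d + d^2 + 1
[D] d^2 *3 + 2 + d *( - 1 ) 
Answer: A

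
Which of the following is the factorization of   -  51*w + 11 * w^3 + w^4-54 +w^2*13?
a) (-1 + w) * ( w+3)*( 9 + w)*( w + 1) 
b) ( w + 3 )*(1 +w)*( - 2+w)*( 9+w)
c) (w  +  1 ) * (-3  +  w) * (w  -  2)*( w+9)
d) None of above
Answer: b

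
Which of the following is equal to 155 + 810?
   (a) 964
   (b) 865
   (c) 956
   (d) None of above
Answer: d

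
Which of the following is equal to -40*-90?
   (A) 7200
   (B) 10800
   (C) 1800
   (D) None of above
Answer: D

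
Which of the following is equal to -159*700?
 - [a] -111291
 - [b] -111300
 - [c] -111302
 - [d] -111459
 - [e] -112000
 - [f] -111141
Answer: b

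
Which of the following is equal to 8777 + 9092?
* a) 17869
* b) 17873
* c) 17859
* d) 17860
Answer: a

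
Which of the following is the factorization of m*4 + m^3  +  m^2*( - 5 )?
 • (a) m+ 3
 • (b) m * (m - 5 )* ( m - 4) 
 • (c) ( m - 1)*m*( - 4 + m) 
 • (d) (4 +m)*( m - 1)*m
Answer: c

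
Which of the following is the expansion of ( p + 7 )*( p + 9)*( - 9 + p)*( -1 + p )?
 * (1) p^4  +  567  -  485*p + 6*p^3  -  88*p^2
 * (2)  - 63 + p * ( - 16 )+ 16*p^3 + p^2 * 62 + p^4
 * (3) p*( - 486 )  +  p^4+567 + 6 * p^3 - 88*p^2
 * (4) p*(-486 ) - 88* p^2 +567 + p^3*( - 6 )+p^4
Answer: 3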